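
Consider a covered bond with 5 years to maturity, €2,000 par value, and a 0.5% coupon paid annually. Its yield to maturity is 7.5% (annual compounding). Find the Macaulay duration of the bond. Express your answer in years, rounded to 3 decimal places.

4.939 years

Periodic yield y = 0.075. Discount each cash flow and weight by its year:
  t   CF        PV=CF/(1+0.075)^t    t·PV
  1        10.00         9.3023         9.3023
  2        10.00         8.6533        17.3067
  3        10.00         8.0496        24.1488
  4        10.00         7.4880        29.9520
  5     2,010.00     1,400.0829     7,000.4143
  Σ                  1,433.5761     7,081.1241
Price P = Σ PV = 1,433.5761.
Macaulay duration = Σ(t·PV) / P = 7,081.1241 / 1,433.5761 = 4.93948 years.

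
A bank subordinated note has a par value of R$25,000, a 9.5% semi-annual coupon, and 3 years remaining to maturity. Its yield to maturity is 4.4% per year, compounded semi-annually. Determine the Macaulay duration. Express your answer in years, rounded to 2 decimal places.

Periodic yield y = 0.022. Discount each cash flow and weight by its period:
  t   CF        PV=CF/(1+0.022)^t    t·PV
  1     1,187.50     1,161.9374     1,161.9374
  2     1,187.50     1,136.9250     2,273.8501
  3     1,187.50     1,112.4511     3,337.3533
  4     1,187.50     1,088.5040     4,354.0161
  5     1,187.50     1,065.0724     5,325.3621
  6    26,187.50    22,982.0447   137,892.2684
  Σ                 28,546.9347   154,344.7873
Price P = Σ PV = 28,546.9347.
Macaulay duration = Σ(t·PV) / P = 154,344.7873 / 28,546.9347 = 5.40670 half-year periods.
In years: 5.40670 / 2 = 2.70335 years.

2.70 years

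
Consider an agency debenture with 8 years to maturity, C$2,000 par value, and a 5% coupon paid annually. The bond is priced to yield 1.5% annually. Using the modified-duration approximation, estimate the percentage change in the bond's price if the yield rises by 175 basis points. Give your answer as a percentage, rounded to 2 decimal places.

-11.96%

Periodic yield y = 0.015. Modified duration first:
  t   CF        PV=CF/(1+0.015)^t    t·PV
  1       100.00        98.5222        98.5222
  2       100.00        97.0662       194.1323
  3       100.00        95.6317       286.8951
  4       100.00        94.2184       376.8737
  5       100.00        92.8260       464.1302
  6       100.00        91.4542       548.7253
  7       100.00        90.1027       630.7188
  8     2,100.00     1,864.1934    14,913.5469
  Σ                  2,524.0148    17,513.5444
P = 2,524.0148; D_Mac = 6.93876 yrs; D_mod = 6.93876/(1+0.015) = 6.83622 yrs.
ΔP/P ≈ -D_mod · Δy = -6.83622 × (+0.0175) = -0.119634 = -11.9634%.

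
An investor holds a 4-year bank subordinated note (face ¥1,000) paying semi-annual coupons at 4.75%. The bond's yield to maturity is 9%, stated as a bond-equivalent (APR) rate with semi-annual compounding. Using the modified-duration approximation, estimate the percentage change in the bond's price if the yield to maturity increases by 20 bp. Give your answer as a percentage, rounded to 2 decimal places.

-0.70%

Periodic yield y = 0.045. Modified duration first:
  t   CF        PV=CF/(1+0.045)^t    t·PV
  1        23.75        22.7273        22.7273
  2        23.75        21.7486        43.4972
  3        23.75        20.8120        62.4361
  4        23.75        19.9158        79.6633
  5        23.75        19.0582        95.2911
  6        23.75        18.2375       109.4251
  7        23.75        17.4522       122.1652
  8     1,023.75       719.8858     5,759.0862
  Σ                    859.8374     6,294.2915
P = 859.8374; D_Mac = 7.32033 half-year periods = 3.66016 yrs; D_mod = 3.66016/(1+0.045) = 3.50255 yrs.
ΔP/P ≈ -D_mod · Δy = -3.50255 × (+0.002) = -0.007005 = -0.7005%.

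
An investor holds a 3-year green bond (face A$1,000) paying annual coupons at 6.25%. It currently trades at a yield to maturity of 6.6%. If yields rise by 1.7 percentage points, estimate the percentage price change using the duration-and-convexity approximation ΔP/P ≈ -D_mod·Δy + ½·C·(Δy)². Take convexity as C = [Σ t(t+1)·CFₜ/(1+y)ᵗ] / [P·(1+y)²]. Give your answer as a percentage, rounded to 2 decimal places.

With y = 0.066:
  t   CF        PV=CF/(1+0.066)^t    t·PV        t(t+1)·PV
  1        62.50        58.6304        58.6304         117.2608
  2        62.50        55.0004       110.0007         330.0022
  3     1,062.50       877.1166     2,631.3498      10,525.3991
  Σ                    990.7474     2,799.9809      10,972.6621
P = 990.7474; D_Mac = 2.82613 yrs; D_mod = 2.65115 yrs; C = 9.74619.
Duration effect: -2.65115 × (+0.017) = -0.045070
Convexity effect: 0.5 × 9.74619 × (0.017)² = +0.0014083
ΔP/P ≈ -0.045070 + 0.0014083 = -0.043661 = -4.3661%.

-4.37%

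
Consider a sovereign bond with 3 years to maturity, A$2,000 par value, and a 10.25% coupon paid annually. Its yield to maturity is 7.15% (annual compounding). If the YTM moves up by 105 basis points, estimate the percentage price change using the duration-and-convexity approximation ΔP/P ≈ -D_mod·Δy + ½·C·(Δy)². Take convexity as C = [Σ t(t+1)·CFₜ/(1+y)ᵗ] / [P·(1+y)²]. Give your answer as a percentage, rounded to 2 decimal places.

With y = 0.0715:
  t   CF        PV=CF/(1+0.0715)^t    t·PV        t(t+1)·PV
  1       205.00       191.3206       191.3206         382.6412
  2       205.00       178.5540       357.1079       1,071.3238
  3     2,205.00     1,792.3882     5,377.1645      21,508.6580
  Σ                  2,162.2627     5,925.5930      22,962.6230
P = 2,162.2627; D_Mac = 2.74046 yrs; D_mod = 2.55759 yrs; C = 9.24972.
Duration effect: -2.55759 × (+0.0105) = -0.026855
Convexity effect: 0.5 × 9.24972 × (0.0105)² = +0.0005099
ΔP/P ≈ -0.026855 + 0.0005099 = -0.026345 = -2.6345%.

-2.63%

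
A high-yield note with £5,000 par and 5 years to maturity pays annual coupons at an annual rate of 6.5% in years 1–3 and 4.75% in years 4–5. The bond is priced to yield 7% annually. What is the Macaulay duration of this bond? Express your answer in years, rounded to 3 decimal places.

Periodic yield y = 0.07. Discount each cash flow and weight by its year:
  t   CF        PV=CF/(1+0.07)^t    t·PV
  1       325.00       303.7383       303.7383
  2       325.00       283.8676       567.7352
  3       325.00       265.2968       795.8904
  4       237.50       181.1876       724.7505
  5     5,237.50     3,734.2651    18,671.3256
  Σ                  4,768.3554    21,063.4399
Price P = Σ PV = 4,768.3554.
Macaulay duration = Σ(t·PV) / P = 21,063.4399 / 4,768.3554 = 4.41734 years.

4.417 years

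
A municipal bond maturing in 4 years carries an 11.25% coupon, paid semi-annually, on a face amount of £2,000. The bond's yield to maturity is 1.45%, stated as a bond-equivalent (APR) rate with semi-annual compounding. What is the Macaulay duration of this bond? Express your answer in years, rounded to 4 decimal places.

Periodic yield y = 0.00725. Discount each cash flow and weight by its period:
  t   CF        PV=CF/(1+0.00725)^t    t·PV
  1       112.50       111.6902       111.6902
  2       112.50       110.8863       221.7726
  3       112.50       110.0882       330.2645
  4       112.50       109.2958       437.1831
  5       112.50       108.5091       542.5455
  6       112.50       107.7281       646.3684
  7       112.50       106.9527       748.6686
  8     2,112.50     1,993.8777    15,951.0213
  Σ                  2,759.0280    18,989.5144
Price P = Σ PV = 2,759.0280.
Macaulay duration = Σ(t·PV) / P = 18,989.5144 / 2,759.0280 = 6.88268 half-year periods.
In years: 6.88268 / 2 = 3.44134 years.

3.4413 years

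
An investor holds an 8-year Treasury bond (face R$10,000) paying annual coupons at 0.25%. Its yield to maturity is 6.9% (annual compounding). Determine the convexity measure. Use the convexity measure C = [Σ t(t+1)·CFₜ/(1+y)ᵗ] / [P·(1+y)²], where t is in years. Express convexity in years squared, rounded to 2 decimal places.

62.01

With y = 0.069:
  t   CF        PV=CF/(1+0.069)^t    t·PV        t(t+1)·PV
  1        25.00        23.3863        23.3863          46.7727
  2        25.00        21.8768        43.7537         131.2610
  3        25.00        20.4648        61.3943         245.5773
  4        25.00        19.1438        76.5754         382.8769
  5        25.00        17.9082        89.5409         537.2454
  6        25.00        16.7523       100.5136         703.5955
  7        25.00        15.6710       109.6968         877.5747
  8    10,025.00     5,878.4488    47,027.5904     423,248.3133
  Σ                  6,013.6520    47,532.4515     426,173.2169
P = 6,013.6520.
Convexity = Σ t(t+1)·PV / [P·(1+y)²] = 426,173.2169 / (6,013.6520 × 1.142761) = 62.01439.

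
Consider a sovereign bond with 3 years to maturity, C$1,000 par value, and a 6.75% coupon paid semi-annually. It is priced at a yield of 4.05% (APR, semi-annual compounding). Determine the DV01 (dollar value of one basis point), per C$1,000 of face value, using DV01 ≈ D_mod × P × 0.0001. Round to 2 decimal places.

Periodic yield y = 0.02025.
  t   CF        PV=CF/(1+0.02025)^t    t·PV
  1        33.75        33.0801        33.0801
  2        33.75        32.4236        64.8471
  3        33.75        31.7800        95.3400
  4        33.75        31.1492       124.5969
  5        33.75        30.5310       152.6549
  6     1,033.75       916.5917     5,499.5500
  Σ                  1,075.5556     5,970.0691
P = 1,075.5556; D_Mac = 5.55068 half-year periods = 2.77534 yrs; D_mod = 2.72026 yrs.
DV01 ≈ 2.72026 × 1,075.5556 × 0.0001 = 0.292579.

C$0.29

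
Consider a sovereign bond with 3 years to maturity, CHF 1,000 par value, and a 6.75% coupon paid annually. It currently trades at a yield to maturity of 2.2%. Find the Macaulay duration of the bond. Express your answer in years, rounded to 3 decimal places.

2.826 years

Periodic yield y = 0.022. Discount each cash flow and weight by its year:
  t   CF        PV=CF/(1+0.022)^t    t·PV
  1        67.50        66.0470        66.0470
  2        67.50        64.6252       129.2504
  3     1,067.50     1,000.0350     3,000.1050
  Σ                  1,130.7072     3,195.4024
Price P = Σ PV = 1,130.7072.
Macaulay duration = Σ(t·PV) / P = 3,195.4024 / 1,130.7072 = 2.82602 years.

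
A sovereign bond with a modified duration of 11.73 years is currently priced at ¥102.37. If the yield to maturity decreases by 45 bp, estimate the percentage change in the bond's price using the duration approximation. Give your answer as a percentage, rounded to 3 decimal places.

Duration approximation: ΔP/P ≈ -D_mod · Δy = -11.73 × (-0.0045) = +0.052785.
As a percentage: +5.2785%.

+5.279%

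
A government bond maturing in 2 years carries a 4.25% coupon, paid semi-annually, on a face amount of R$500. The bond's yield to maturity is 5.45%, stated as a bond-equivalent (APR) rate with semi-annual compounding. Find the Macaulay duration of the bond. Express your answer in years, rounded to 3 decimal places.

Periodic yield y = 0.02725. Discount each cash flow and weight by its period:
  t   CF        PV=CF/(1+0.02725)^t    t·PV
  1       10.625        10.3431        10.3431
  2       10.625        10.0688        20.1376
  3       10.625         9.8017        29.4050
  4      510.625       458.5614     1,834.2455
  Σ                    488.7750     1,894.1313
Price P = Σ PV = 488.7750.
Macaulay duration = Σ(t·PV) / P = 1,894.1313 / 488.7750 = 3.87526 half-year periods.
In years: 3.87526 / 2 = 1.93763 years.

1.938 years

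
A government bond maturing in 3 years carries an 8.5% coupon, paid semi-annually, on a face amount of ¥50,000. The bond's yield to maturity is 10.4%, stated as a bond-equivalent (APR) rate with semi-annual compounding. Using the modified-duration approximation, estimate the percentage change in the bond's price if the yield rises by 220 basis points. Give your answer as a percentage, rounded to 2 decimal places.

Periodic yield y = 0.052. Modified duration first:
  t   CF        PV=CF/(1+0.052)^t    t·PV
  1     2,125.00     2,019.9620     2,019.9620
  2     2,125.00     1,920.1159     3,840.2319
  3     2,125.00     1,825.2053     5,475.6158
  4     2,125.00     1,734.9860     6,939.9440
  5     2,125.00     1,649.2262     8,246.1312
  6    52,125.00    38,454.8949   230,729.3696
  Σ                 47,604.3904   257,251.2545
P = 47,604.3904; D_Mac = 5.40394 half-year periods = 2.70197 yrs; D_mod = 2.70197/(1+0.052) = 2.56841 yrs.
ΔP/P ≈ -D_mod · Δy = -2.56841 × (+0.022) = -0.056505 = -5.6505%.

-5.65%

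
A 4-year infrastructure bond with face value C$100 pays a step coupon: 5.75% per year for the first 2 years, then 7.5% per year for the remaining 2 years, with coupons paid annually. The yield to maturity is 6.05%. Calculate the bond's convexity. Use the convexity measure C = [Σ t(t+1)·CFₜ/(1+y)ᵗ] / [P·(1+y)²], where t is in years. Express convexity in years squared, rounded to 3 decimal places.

15.866

With y = 0.0605:
  t   CF        PV=CF/(1+0.0605)^t    t·PV        t(t+1)·PV
  1         5.75         5.4220         5.4220          10.8439
  2         5.75         5.1127        10.2253          30.6759
  3         7.50         6.2882        18.8647          75.4589
  4       107.50        84.9896       339.9584       1,699.7920
  Σ                    101.8125       374.4704       1,816.7707
P = 101.8125.
Convexity = Σ t(t+1)·PV / [P·(1+y)²] = 1,816.7707 / (101.8125 × 1.124660) = 15.86638.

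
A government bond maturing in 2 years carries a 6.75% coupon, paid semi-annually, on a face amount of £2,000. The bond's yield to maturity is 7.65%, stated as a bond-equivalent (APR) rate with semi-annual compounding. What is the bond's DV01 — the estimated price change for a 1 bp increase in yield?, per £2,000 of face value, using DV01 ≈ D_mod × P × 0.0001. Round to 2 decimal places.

Periodic yield y = 0.03825.
  t   CF        PV=CF/(1+0.03825)^t    t·PV
  1        67.50        65.0132        65.0132
  2        67.50        62.6181       125.2362
  3        67.50        60.3112       180.9336
  4     2,067.50     1,779.2532     7,117.0129
  Σ                  1,967.1958     7,488.1959
P = 1,967.1958; D_Mac = 3.80653 half-year periods = 1.90327 yrs; D_mod = 1.83315 yrs.
DV01 ≈ 1.83315 × 1,967.1958 × 0.0001 = 0.360616.

£0.36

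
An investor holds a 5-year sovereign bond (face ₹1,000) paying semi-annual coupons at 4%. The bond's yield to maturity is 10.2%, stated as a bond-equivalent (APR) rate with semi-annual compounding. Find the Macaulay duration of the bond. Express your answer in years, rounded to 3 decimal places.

Periodic yield y = 0.051. Discount each cash flow and weight by its period:
  t   CF        PV=CF/(1+0.051)^t    t·PV
  1        20.00        19.0295        19.0295
  2        20.00        18.1061        36.2122
  3        20.00        17.2275        51.6825
  4        20.00        16.3915        65.5661
  5        20.00        15.5961        77.9806
  6        20.00        14.8393        89.0359
  7        20.00        14.1192        98.8346
  8        20.00        13.4341       107.4727
  9        20.00        12.7822       115.0398
  10    1,020.00       620.2589     6,202.5891
  Σ                    761.7844     6,863.4428
Price P = Σ PV = 761.7844.
Macaulay duration = Σ(t·PV) / P = 6,863.4428 / 761.7844 = 9.00969 half-year periods.
In years: 9.00969 / 2 = 4.50485 years.

4.505 years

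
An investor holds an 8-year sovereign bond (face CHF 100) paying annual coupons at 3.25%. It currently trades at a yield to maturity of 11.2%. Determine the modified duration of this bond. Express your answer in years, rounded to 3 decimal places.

6.176 years

Periodic yield y = 0.112. First find Macaulay duration:
  t   CF        PV=CF/(1+0.112)^t    t·PV
  1         3.25         2.9227         2.9227
  2         3.25         2.6283         5.2566
  3         3.25         2.3636         7.0907
  4         3.25         2.1255         8.5021
  5         3.25         1.9114         9.5572
  6         3.25         1.7189        10.3135
  7         3.25         1.5458        10.8205
  8       103.25        44.1623       353.2985
  Σ                     59.3785       407.7617
P = 59.3785; Macaulay duration = 407.7617 / 59.3785 = 6.86716 years.
Modified duration = D_Mac / (1 + y) = 6.86716 / 1.112 = 6.17550 years.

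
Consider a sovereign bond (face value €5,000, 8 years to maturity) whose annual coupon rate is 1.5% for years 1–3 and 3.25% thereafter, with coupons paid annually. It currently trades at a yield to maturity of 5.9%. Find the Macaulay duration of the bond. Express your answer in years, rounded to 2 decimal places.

Periodic yield y = 0.059. Discount each cash flow and weight by its year:
  t   CF        PV=CF/(1+0.059)^t    t·PV
  1        75.00        70.8215        70.8215
  2        75.00        66.8759       133.7517
  3        75.00        63.1500       189.4500
  4       162.50       129.2021       516.8083
  5       162.50       122.0039       610.0193
  6       162.50       115.2067       691.2400
  7       162.50       108.7882       761.5171
  8     5,162.50     3,263.5659    26,108.5270
  Σ                  3,939.6140    29,082.1350
Price P = Σ PV = 3,939.6140.
Macaulay duration = Σ(t·PV) / P = 29,082.1350 / 3,939.6140 = 7.38198 years.

7.38 years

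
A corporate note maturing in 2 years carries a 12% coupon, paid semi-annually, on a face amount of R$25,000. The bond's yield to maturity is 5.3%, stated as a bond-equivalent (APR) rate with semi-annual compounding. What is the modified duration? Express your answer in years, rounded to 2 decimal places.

Periodic yield y = 0.0265. First find Macaulay duration:
  t   CF        PV=CF/(1+0.0265)^t    t·PV
  1     1,500.00     1,461.2762     1,461.2762
  2     1,500.00     1,423.5521     2,847.1041
  3     1,500.00     1,386.8018     4,160.4054
  4    26,500.00    23,867.6719    95,470.6876
  Σ                 28,139.3019   103,939.4733
P = 28,139.3019; Macaulay duration = 103,939.4733 / 28,139.3019 = 3.69375 half-year periods = 1.84687 years.
Modified duration = D_Mac / (1 + y) = 1.84687 / 1.0265 = 1.79920 years.

1.80 years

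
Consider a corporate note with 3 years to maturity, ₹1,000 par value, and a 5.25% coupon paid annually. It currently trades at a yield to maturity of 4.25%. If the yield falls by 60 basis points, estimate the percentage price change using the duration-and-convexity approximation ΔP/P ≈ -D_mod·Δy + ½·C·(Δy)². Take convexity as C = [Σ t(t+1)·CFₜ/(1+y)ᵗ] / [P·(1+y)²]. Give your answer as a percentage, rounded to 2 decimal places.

With y = 0.0425:
  t   CF        PV=CF/(1+0.0425)^t    t·PV        t(t+1)·PV
  1        52.50        50.3597        50.3597         100.7194
  2        52.50        48.3067        96.6134         289.8401
  3     1,052.50       928.9534     2,786.8601      11,147.4404
  Σ                  1,027.6198     2,933.8332      11,537.9999
P = 1,027.6198; D_Mac = 2.85498 yrs; D_mod = 2.73859 yrs; C = 10.33109.
Duration effect: -2.73859 × (-0.006) = +0.016432
Convexity effect: 0.5 × 10.33109 × (-0.006)² = +0.0001860
ΔP/P ≈ +0.016432 + 0.0001860 = +0.016617 = +1.6617%.

+1.66%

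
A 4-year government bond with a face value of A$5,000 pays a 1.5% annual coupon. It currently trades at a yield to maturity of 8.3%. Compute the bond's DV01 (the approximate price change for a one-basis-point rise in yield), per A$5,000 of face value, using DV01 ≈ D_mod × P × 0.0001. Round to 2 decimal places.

Periodic yield y = 0.083.
  t   CF        PV=CF/(1+0.083)^t    t·PV
  1        75.00        69.2521        69.2521
  2        75.00        63.9447       127.8893
  3        75.00        59.0440       177.1320
  4     5,075.00     3,689.1152    14,756.4609
  Σ                  3,881.3560    15,130.7344
P = 3,881.3560; D_Mac = 3.89831 yrs; D_mod = 3.59955 yrs.
DV01 ≈ 3.59955 × 3,881.3560 × 0.0001 = 1.397113.

A$1.40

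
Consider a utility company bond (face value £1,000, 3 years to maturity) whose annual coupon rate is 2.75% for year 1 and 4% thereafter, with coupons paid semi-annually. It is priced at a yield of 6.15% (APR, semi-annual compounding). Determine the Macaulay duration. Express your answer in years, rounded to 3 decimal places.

2.879 years

Periodic yield y = 0.03075. Discount each cash flow and weight by its period:
  t   CF        PV=CF/(1+0.03075)^t    t·PV
  1        13.75        13.3398        13.3398
  2        13.75        12.9418        25.8837
  3        20.00        18.2629        54.7887
  4        20.00        17.7181        70.8723
  5        20.00        17.1895        85.9475
  6     1,020.00       850.5113     5,103.0681
  Σ                    929.9635     5,353.9001
Price P = Σ PV = 929.9635.
Macaulay duration = Σ(t·PV) / P = 5,353.9001 / 929.9635 = 5.75711 half-year periods.
In years: 5.75711 / 2 = 2.87855 years.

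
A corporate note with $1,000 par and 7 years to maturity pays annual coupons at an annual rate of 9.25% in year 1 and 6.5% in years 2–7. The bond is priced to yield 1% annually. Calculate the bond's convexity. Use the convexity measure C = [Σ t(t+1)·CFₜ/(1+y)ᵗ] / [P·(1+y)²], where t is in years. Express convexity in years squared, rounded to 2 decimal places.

43.94

With y = 0.01:
  t   CF        PV=CF/(1+0.01)^t    t·PV        t(t+1)·PV
  1        92.50        91.5842        91.5842         183.1683
  2        65.00        63.7192       127.4385         382.3155
  3        65.00        63.0884       189.2651         757.0603
  4        65.00        62.4637       249.8549       1,249.2744
  5        65.00        61.8453       309.2263       1,855.3581
  6        65.00        61.2329       367.3976       2,571.7835
  7     1,065.00       993.3447     6,953.4131      55,627.3048
  Σ                  1,397.2784     8,288.1797      62,626.2649
P = 1,397.2784.
Convexity = Σ t(t+1)·PV / [P·(1+y)²] = 62,626.2649 / (1,397.2784 × 1.020100) = 43.93704.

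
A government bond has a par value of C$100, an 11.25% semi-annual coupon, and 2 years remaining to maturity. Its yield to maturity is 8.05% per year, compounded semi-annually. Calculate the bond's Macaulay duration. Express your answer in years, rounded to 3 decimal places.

1.851 years

Periodic yield y = 0.04025. Discount each cash flow and weight by its period:
  t   CF        PV=CF/(1+0.04025)^t    t·PV
  1        5.625         5.4074         5.4074
  2        5.625         5.1981        10.3963
  3        5.625         4.9970        14.9910
  4      105.625        90.2019       360.8077
  Σ                    105.8044       391.6023
Price P = Σ PV = 105.8044.
Macaulay duration = Σ(t·PV) / P = 391.6023 / 105.8044 = 3.70119 half-year periods.
In years: 3.70119 / 2 = 1.85060 years.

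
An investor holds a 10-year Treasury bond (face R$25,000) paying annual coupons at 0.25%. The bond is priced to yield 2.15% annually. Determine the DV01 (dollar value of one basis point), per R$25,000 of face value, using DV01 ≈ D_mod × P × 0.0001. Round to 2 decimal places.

Periodic yield y = 0.0215.
  t   CF        PV=CF/(1+0.0215)^t    t·PV
  1        62.50        61.1845        61.1845
  2        62.50        59.8968       119.7935
  3        62.50        58.6361       175.9082
  4        62.50        57.4019       229.6077
  5        62.50        56.1938       280.9688
  6        62.50        55.0110       330.0662
  7        62.50        53.8532       376.9723
  8        62.50        52.7197       421.7577
  9        62.50        51.6101       464.4909
  10   25,062.50    20,260.0578   202,600.5781
  Σ                 20,766.5649   205,061.3281
P = 20,766.5649; D_Mac = 9.87459 yrs; D_mod = 9.66676 yrs.
DV01 ≈ 9.66676 × 20,766.5649 × 0.0001 = 20.074530.

R$20.07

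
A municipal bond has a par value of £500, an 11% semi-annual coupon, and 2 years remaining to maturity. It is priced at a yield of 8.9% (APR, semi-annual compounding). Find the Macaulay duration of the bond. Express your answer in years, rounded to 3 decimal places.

Periodic yield y = 0.0445. Discount each cash flow and weight by its period:
  t   CF        PV=CF/(1+0.0445)^t    t·PV
  1        27.50        26.3284        26.3284
  2        27.50        25.2067        50.4134
  3        27.50        24.1328        72.3983
  4       527.50       443.1887     1,772.7548
  Σ                    518.8566     1,921.8949
Price P = Σ PV = 518.8566.
Macaulay duration = Σ(t·PV) / P = 1,921.8949 / 518.8566 = 3.70410 half-year periods.
In years: 3.70410 / 2 = 1.85205 years.

1.852 years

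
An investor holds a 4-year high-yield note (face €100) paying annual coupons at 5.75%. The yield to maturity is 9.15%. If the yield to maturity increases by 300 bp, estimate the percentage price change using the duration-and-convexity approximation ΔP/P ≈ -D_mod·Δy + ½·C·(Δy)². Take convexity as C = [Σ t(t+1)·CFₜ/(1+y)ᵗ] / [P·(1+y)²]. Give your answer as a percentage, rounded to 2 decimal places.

-9.40%

With y = 0.0915:
  t   CF        PV=CF/(1+0.0915)^t    t·PV        t(t+1)·PV
  1         5.75         5.2680         5.2680          10.5360
  2         5.75         4.8264         9.6527          28.9582
  3         5.75         4.4218        13.2653          53.0613
  4       105.75        74.5050       298.0200       1,490.1000
  Σ                     89.0211       326.2060       1,582.6555
P = 89.0211; D_Mac = 3.66437 yrs; D_mod = 3.35718 yrs; C = 14.92265.
Duration effect: -3.35718 × (+0.03) = -0.100716
Convexity effect: 0.5 × 14.92265 × (0.03)² = +0.0067152
ΔP/P ≈ -0.100716 + 0.0067152 = -0.094000 = -9.4000%.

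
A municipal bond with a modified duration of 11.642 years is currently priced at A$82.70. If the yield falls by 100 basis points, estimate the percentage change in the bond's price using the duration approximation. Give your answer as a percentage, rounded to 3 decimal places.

Duration approximation: ΔP/P ≈ -D_mod · Δy = -11.642 × (-0.01) = +0.116420.
As a percentage: +11.6420%.

+11.642%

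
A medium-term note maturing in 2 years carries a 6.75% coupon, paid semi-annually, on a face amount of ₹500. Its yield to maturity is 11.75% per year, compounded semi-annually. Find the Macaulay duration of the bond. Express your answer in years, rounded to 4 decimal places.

1.8991 years

Periodic yield y = 0.05875. Discount each cash flow and weight by its period:
  t   CF        PV=CF/(1+0.05875)^t    t·PV
  1       16.875        15.9386        15.9386
  2       16.875        15.0542        30.1083
  3       16.875        14.2188        42.6565
  4      516.875       411.3503     1,645.4013
  Σ                    456.5619     1,734.1047
Price P = Σ PV = 456.5619.
Macaulay duration = Σ(t·PV) / P = 1,734.1047 / 456.5619 = 3.79818 half-year periods.
In years: 3.79818 / 2 = 1.89909 years.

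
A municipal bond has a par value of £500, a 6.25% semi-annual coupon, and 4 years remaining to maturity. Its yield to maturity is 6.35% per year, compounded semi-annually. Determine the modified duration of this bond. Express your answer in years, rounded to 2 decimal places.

3.49 years

Periodic yield y = 0.03175. First find Macaulay duration:
  t   CF        PV=CF/(1+0.03175)^t    t·PV
  1       15.625        15.1442        15.1442
  2       15.625        14.6781        29.3563
  3       15.625        14.2265        42.6794
  4       15.625        13.7887        55.1546
  5       15.625        13.3643        66.8217
  6       15.625        12.9531        77.7185
  7       15.625        12.5545        87.8814
  8      515.625       401.5486     3,212.3890
  Σ                    498.2580     3,587.1450
P = 498.2580; Macaulay duration = 3,587.1450 / 498.2580 = 7.19937 half-year periods = 3.59969 years.
Modified duration = D_Mac / (1 + y) = 3.59969 / 1.03175 = 3.48891 years.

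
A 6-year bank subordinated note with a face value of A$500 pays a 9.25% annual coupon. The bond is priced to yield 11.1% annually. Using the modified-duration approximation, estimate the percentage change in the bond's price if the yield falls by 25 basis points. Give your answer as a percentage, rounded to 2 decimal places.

+1.08%

Periodic yield y = 0.111. Modified duration first:
  t   CF        PV=CF/(1+0.111)^t    t·PV
  1        46.25        41.6292        41.6292
  2        46.25        37.4700        74.9400
  3        46.25        33.7264       101.1791
  4        46.25        30.3568       121.4271
  5        46.25        27.3238       136.6191
  6       546.25       290.4739     1,742.8433
  Σ                    460.9800     2,218.6377
P = 460.9800; D_Mac = 4.81287 yrs; D_mod = 4.81287/(1+0.111) = 4.33202 yrs.
ΔP/P ≈ -D_mod · Δy = -4.33202 × (-0.0025) = +0.010830 = +1.0830%.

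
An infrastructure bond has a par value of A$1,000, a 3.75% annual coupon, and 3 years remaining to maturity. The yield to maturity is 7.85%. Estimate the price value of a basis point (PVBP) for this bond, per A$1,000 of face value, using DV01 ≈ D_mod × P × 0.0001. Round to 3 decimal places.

Periodic yield y = 0.0785.
  t   CF        PV=CF/(1+0.0785)^t    t·PV
  1        37.50        34.7705        34.7705
  2        37.50        32.2397        64.4794
  3     1,037.50       827.0422     2,481.1265
  Σ                    894.0524     2,580.3764
P = 894.0524; D_Mac = 2.88616 yrs; D_mod = 2.67609 yrs.
DV01 ≈ 2.67609 × 894.0524 × 0.0001 = 0.239256.

A$0.239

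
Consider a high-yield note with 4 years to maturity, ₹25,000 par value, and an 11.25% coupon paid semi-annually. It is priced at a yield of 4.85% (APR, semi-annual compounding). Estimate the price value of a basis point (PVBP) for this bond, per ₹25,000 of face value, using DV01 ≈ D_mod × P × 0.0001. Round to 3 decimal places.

Periodic yield y = 0.02425.
  t   CF        PV=CF/(1+0.02425)^t    t·PV
  1     1,406.25     1,372.9558     1,372.9558
  2     1,406.25     1,340.4499     2,680.8998
  3     1,406.25     1,308.7136     3,926.1408
  4     1,406.25     1,277.7287     5,110.9147
  5     1,406.25     1,247.4774     6,237.3868
  6     1,406.25     1,217.9423     7,307.6536
  7     1,406.25     1,189.1064     8,323.7450
  8    26,406.25    21,800.1233   174,400.9863
  Σ                 30,754.4974   209,360.6828
P = 30,754.4974; D_Mac = 6.80748 half-year periods = 3.40374 yrs; D_mod = 3.32315 yrs.
DV01 ≈ 3.32315 × 30,754.4974 × 0.0001 = 10.220194.

₹10.220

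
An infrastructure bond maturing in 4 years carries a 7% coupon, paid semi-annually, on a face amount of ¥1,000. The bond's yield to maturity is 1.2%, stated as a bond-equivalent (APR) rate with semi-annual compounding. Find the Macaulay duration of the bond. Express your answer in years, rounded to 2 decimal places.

Periodic yield y = 0.006. Discount each cash flow and weight by its period:
  t   CF        PV=CF/(1+0.006)^t    t·PV
  1        35.00        34.7913        34.7913
  2        35.00        34.5837        69.1675
  3        35.00        34.3775       103.1325
  4        35.00        34.1725       136.6898
  5        35.00        33.9686       169.8432
  6        35.00        33.7660       202.5963
  7        35.00        33.5647       234.9526
  8     1,035.00       986.6350     7,893.0798
  Σ                  1,225.8592     8,844.2528
Price P = Σ PV = 1,225.8592.
Macaulay duration = Σ(t·PV) / P = 8,844.2528 / 1,225.8592 = 7.21474 half-year periods.
In years: 7.21474 / 2 = 3.60737 years.

3.61 years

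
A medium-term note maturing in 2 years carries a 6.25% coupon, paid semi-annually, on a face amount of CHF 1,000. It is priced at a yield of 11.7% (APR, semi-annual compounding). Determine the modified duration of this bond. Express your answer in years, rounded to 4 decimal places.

1.8004 years

Periodic yield y = 0.0585. First find Macaulay duration:
  t   CF        PV=CF/(1+0.0585)^t    t·PV
  1        31.25        29.5229        29.5229
  2        31.25        27.8913        55.7825
  3        31.25        26.3498        79.0494
  4     1,031.25       821.4867     3,285.9466
  Σ                    905.2506     3,450.3015
P = 905.2506; Macaulay duration = 3,450.3015 / 905.2506 = 3.81143 half-year periods = 1.90572 years.
Modified duration = D_Mac / (1 + y) = 1.90572 / 1.0585 = 1.80039 years.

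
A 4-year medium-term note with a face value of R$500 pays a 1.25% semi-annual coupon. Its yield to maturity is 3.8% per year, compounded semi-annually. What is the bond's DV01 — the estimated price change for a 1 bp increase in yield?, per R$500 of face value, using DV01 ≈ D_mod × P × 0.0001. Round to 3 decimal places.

Periodic yield y = 0.019.
  t   CF        PV=CF/(1+0.019)^t    t·PV
  1        3.125         3.0667         3.0667
  2        3.125         3.0096         6.0191
  3        3.125         2.9534         8.8603
  4        3.125         2.8984        11.5935
  5        3.125         2.8443        14.2216
  6        3.125         2.7913        16.7477
  7        3.125         2.7392        19.1747
  8      503.125       432.7952     3,462.3615
  Σ                    453.0981     3,542.0452
P = 453.0981; D_Mac = 7.81739 half-year periods = 3.90870 yrs; D_mod = 3.83581 yrs.
DV01 ≈ 3.83581 × 453.0981 × 0.0001 = 0.173800.

R$0.174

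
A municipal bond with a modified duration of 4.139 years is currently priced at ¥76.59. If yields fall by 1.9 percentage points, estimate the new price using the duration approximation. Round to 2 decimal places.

Duration approximation: ΔP/P ≈ -D_mod · Δy = -4.139 × (-0.019) = +0.078641.
New price ≈ 76.59 × (1 + 0.078641) = 82.61311419.

¥82.61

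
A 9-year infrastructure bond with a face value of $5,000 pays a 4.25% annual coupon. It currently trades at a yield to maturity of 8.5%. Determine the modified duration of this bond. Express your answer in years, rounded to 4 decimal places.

Periodic yield y = 0.085. First find Macaulay duration:
  t   CF        PV=CF/(1+0.085)^t    t·PV
  1       212.50       195.8525       195.8525
  2       212.50       180.5092       361.0185
  3       212.50       166.3680       499.1039
  4       212.50       153.3345       613.3381
  5       212.50       141.3222       706.6108
  6       212.50       130.2508       781.5050
  7       212.50       120.0468       840.3279
  8       212.50       110.6423       885.1381
  9     5,212.50     2,501.3728    22,512.3553
  Σ                  3,699.6992    27,395.2501
P = 3,699.6992; Macaulay duration = 27,395.2501 / 3,699.6992 = 7.40472 years.
Modified duration = D_Mac / (1 + y) = 7.40472 / 1.085 = 6.82463 years.

6.8246 years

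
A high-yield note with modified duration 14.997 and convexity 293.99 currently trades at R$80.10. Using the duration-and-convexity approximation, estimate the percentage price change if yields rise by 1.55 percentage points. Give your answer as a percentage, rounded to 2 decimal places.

Duration effect: -D_mod·Δy = -14.997 × (+0.0155) = -0.2324535
Convexity effect: ½·C·(Δy)² = 0.5 × 293.99 × (0.0155)² = +0.03531554875
ΔP/P ≈ -0.2324535 + 0.03531554875 = -0.19713795125
= -19.713795125%.

-19.71%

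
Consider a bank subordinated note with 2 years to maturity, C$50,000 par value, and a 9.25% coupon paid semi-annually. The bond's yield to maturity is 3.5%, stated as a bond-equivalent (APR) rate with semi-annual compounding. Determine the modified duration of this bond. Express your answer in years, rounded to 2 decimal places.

Periodic yield y = 0.0175. First find Macaulay duration:
  t   CF        PV=CF/(1+0.0175)^t    t·PV
  1     2,312.50     2,272.7273     2,272.7273
  2     2,312.50     2,233.6386     4,467.2772
  3     2,312.50     2,195.2222     6,585.6666
  4    52,312.50    48,805.3918   195,221.5673
  Σ                 55,506.9799   208,547.2384
P = 55,506.9799; Macaulay duration = 208,547.2384 / 55,506.9799 = 3.75714 half-year periods = 1.87857 years.
Modified duration = D_Mac / (1 + y) = 1.87857 / 1.0175 = 1.84626 years.

1.85 years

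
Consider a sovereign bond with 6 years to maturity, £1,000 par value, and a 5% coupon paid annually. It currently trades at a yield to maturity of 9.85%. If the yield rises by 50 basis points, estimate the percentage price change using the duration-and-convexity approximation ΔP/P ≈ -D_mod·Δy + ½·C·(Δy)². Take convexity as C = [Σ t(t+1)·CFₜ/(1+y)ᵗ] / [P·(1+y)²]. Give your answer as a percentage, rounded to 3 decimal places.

With y = 0.0985:
  t   CF        PV=CF/(1+0.0985)^t    t·PV        t(t+1)·PV
  1        50.00        45.5166        45.5166          91.0332
  2        50.00        41.4352        82.8705         248.6115
  3        50.00        37.7198       113.1595         452.6381
  4        50.00        34.3376       137.3503         686.7517
  5        50.00        31.2586       156.2931         937.7584
  6     1,050.00       597.5702     3,585.4212      25,097.9484
  Σ                    787.8381     4,120.6112      27,514.7412
P = 787.8381; D_Mac = 5.23028 yrs; D_mod = 4.76129 yrs; C = 28.94199.
Duration effect: -4.76129 × (+0.005) = -0.023806
Convexity effect: 0.5 × 28.94199 × (0.005)² = +0.0003618
ΔP/P ≈ -0.023806 + 0.0003618 = -0.023445 = -2.3445%.

-2.344%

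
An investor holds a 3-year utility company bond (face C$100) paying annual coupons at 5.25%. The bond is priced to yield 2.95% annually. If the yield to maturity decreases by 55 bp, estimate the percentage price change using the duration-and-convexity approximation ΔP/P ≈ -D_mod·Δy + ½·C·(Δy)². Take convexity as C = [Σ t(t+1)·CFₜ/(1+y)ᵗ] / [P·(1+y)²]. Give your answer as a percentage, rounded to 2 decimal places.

With y = 0.0295:
  t   CF        PV=CF/(1+0.0295)^t    t·PV        t(t+1)·PV
  1         5.25         5.0996         5.0996          10.1991
  2         5.25         4.9534         9.9069          29.7206
  3       105.25        96.4591       289.3772       1,157.5088
  Σ                    106.5121       304.3836       1,197.4285
P = 106.5121; D_Mac = 2.85774 yrs; D_mod = 2.77585 yrs; C = 10.60713.
Duration effect: -2.77585 × (-0.0055) = +0.015267
Convexity effect: 0.5 × 10.60713 × (-0.0055)² = +0.0001604
ΔP/P ≈ +0.015267 + 0.0001604 = +0.015428 = +1.5428%.

+1.54%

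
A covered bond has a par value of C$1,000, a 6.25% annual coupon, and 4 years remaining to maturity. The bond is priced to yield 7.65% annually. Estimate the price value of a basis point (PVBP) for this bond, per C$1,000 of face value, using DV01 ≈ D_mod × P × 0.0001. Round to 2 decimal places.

C$0.32

Periodic yield y = 0.0765.
  t   CF        PV=CF/(1+0.0765)^t    t·PV
  1        62.50        58.0585        58.0585
  2        62.50        53.9327       107.8653
  3        62.50        50.1000       150.3001
  4     1,062.50       791.1754     3,164.7018
  Σ                    953.2667     3,480.9257
P = 953.2667; D_Mac = 3.65158 yrs; D_mod = 3.39208 yrs.
DV01 ≈ 3.39208 × 953.2667 × 0.0001 = 0.323356.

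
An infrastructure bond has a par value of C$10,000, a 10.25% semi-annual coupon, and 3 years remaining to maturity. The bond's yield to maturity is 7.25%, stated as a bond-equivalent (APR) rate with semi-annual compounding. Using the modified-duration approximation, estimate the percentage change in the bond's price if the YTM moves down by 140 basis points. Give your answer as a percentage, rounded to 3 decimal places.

+3.610%

Periodic yield y = 0.03625. Modified duration first:
  t   CF        PV=CF/(1+0.03625)^t    t·PV
  1       512.50       494.5718       494.5718
  2       512.50       477.2707       954.5414
  3       512.50       460.5749     1,381.7246
  4       512.50       444.4631     1,777.8523
  5       512.50       428.9149     2,144.5746
  6    10,512.50     8,490.2162    50,941.2970
  Σ                 10,796.0115    57,694.5617
P = 10,796.0115; D_Mac = 5.34406 half-year periods = 2.67203 yrs; D_mod = 2.67203/(1+0.03625) = 2.57856 yrs.
ΔP/P ≈ -D_mod · Δy = -2.57856 × (-0.014) = +0.036100 = +3.6100%.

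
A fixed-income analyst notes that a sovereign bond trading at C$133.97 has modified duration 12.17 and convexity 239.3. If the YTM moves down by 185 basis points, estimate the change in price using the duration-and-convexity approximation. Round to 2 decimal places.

+C$35.65

Duration effect: -D_mod·Δy = -12.17 × (-0.0185) = +0.225145
Convexity effect: ½·C·(Δy)² = 0.5 × 239.3 × (-0.0185)² = +0.0409502125
ΔP/P ≈ +0.225145 + 0.0409502125 = +0.2660952125
ΔP ≈ 133.97 × (+0.2660952125) = +35.648775618625.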